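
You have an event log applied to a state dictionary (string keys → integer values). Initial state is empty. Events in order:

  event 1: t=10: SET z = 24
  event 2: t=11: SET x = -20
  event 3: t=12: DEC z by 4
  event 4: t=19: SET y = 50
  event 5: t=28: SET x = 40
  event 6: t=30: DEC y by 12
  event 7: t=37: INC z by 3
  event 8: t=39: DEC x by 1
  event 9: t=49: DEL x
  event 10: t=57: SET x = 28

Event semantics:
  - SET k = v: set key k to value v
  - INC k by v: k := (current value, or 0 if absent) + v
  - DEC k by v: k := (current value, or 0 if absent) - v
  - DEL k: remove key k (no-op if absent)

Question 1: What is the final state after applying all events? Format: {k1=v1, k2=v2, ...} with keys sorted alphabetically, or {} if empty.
  after event 1 (t=10: SET z = 24): {z=24}
  after event 2 (t=11: SET x = -20): {x=-20, z=24}
  after event 3 (t=12: DEC z by 4): {x=-20, z=20}
  after event 4 (t=19: SET y = 50): {x=-20, y=50, z=20}
  after event 5 (t=28: SET x = 40): {x=40, y=50, z=20}
  after event 6 (t=30: DEC y by 12): {x=40, y=38, z=20}
  after event 7 (t=37: INC z by 3): {x=40, y=38, z=23}
  after event 8 (t=39: DEC x by 1): {x=39, y=38, z=23}
  after event 9 (t=49: DEL x): {y=38, z=23}
  after event 10 (t=57: SET x = 28): {x=28, y=38, z=23}

Answer: {x=28, y=38, z=23}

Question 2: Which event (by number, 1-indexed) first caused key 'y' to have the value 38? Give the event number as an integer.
Looking for first event where y becomes 38:
  event 4: y = 50
  event 5: y = 50
  event 6: y 50 -> 38  <-- first match

Answer: 6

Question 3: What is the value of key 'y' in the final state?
Answer: 38

Derivation:
Track key 'y' through all 10 events:
  event 1 (t=10: SET z = 24): y unchanged
  event 2 (t=11: SET x = -20): y unchanged
  event 3 (t=12: DEC z by 4): y unchanged
  event 4 (t=19: SET y = 50): y (absent) -> 50
  event 5 (t=28: SET x = 40): y unchanged
  event 6 (t=30: DEC y by 12): y 50 -> 38
  event 7 (t=37: INC z by 3): y unchanged
  event 8 (t=39: DEC x by 1): y unchanged
  event 9 (t=49: DEL x): y unchanged
  event 10 (t=57: SET x = 28): y unchanged
Final: y = 38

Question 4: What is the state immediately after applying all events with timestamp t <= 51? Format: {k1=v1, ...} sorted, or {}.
Answer: {y=38, z=23}

Derivation:
Apply events with t <= 51 (9 events):
  after event 1 (t=10: SET z = 24): {z=24}
  after event 2 (t=11: SET x = -20): {x=-20, z=24}
  after event 3 (t=12: DEC z by 4): {x=-20, z=20}
  after event 4 (t=19: SET y = 50): {x=-20, y=50, z=20}
  after event 5 (t=28: SET x = 40): {x=40, y=50, z=20}
  after event 6 (t=30: DEC y by 12): {x=40, y=38, z=20}
  after event 7 (t=37: INC z by 3): {x=40, y=38, z=23}
  after event 8 (t=39: DEC x by 1): {x=39, y=38, z=23}
  after event 9 (t=49: DEL x): {y=38, z=23}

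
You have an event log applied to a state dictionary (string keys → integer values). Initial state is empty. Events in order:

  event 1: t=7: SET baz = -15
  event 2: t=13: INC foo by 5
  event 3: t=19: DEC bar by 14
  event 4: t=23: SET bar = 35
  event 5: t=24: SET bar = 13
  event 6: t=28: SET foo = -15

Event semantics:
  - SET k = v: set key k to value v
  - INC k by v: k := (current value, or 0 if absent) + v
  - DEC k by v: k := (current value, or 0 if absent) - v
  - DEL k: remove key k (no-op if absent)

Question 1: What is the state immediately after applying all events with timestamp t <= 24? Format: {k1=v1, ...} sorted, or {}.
Apply events with t <= 24 (5 events):
  after event 1 (t=7: SET baz = -15): {baz=-15}
  after event 2 (t=13: INC foo by 5): {baz=-15, foo=5}
  after event 3 (t=19: DEC bar by 14): {bar=-14, baz=-15, foo=5}
  after event 4 (t=23: SET bar = 35): {bar=35, baz=-15, foo=5}
  after event 5 (t=24: SET bar = 13): {bar=13, baz=-15, foo=5}

Answer: {bar=13, baz=-15, foo=5}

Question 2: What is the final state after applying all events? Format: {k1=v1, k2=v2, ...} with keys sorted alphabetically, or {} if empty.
Answer: {bar=13, baz=-15, foo=-15}

Derivation:
  after event 1 (t=7: SET baz = -15): {baz=-15}
  after event 2 (t=13: INC foo by 5): {baz=-15, foo=5}
  after event 3 (t=19: DEC bar by 14): {bar=-14, baz=-15, foo=5}
  after event 4 (t=23: SET bar = 35): {bar=35, baz=-15, foo=5}
  after event 5 (t=24: SET bar = 13): {bar=13, baz=-15, foo=5}
  after event 6 (t=28: SET foo = -15): {bar=13, baz=-15, foo=-15}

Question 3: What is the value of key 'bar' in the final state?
Answer: 13

Derivation:
Track key 'bar' through all 6 events:
  event 1 (t=7: SET baz = -15): bar unchanged
  event 2 (t=13: INC foo by 5): bar unchanged
  event 3 (t=19: DEC bar by 14): bar (absent) -> -14
  event 4 (t=23: SET bar = 35): bar -14 -> 35
  event 5 (t=24: SET bar = 13): bar 35 -> 13
  event 6 (t=28: SET foo = -15): bar unchanged
Final: bar = 13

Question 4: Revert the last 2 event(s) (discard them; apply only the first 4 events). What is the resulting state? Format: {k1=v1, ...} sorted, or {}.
Answer: {bar=35, baz=-15, foo=5}

Derivation:
Keep first 4 events (discard last 2):
  after event 1 (t=7: SET baz = -15): {baz=-15}
  after event 2 (t=13: INC foo by 5): {baz=-15, foo=5}
  after event 3 (t=19: DEC bar by 14): {bar=-14, baz=-15, foo=5}
  after event 4 (t=23: SET bar = 35): {bar=35, baz=-15, foo=5}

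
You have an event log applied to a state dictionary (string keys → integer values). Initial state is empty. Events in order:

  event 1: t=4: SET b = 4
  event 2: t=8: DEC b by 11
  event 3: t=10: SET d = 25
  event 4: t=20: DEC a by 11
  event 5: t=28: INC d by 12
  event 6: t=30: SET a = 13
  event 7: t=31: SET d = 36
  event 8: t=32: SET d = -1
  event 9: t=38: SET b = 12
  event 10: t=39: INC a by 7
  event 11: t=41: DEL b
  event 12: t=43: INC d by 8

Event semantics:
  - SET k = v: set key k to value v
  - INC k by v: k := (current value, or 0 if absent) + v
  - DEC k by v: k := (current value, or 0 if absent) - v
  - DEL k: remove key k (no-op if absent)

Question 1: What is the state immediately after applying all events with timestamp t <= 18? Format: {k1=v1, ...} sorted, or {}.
Apply events with t <= 18 (3 events):
  after event 1 (t=4: SET b = 4): {b=4}
  after event 2 (t=8: DEC b by 11): {b=-7}
  after event 3 (t=10: SET d = 25): {b=-7, d=25}

Answer: {b=-7, d=25}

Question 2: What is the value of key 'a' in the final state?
Answer: 20

Derivation:
Track key 'a' through all 12 events:
  event 1 (t=4: SET b = 4): a unchanged
  event 2 (t=8: DEC b by 11): a unchanged
  event 3 (t=10: SET d = 25): a unchanged
  event 4 (t=20: DEC a by 11): a (absent) -> -11
  event 5 (t=28: INC d by 12): a unchanged
  event 6 (t=30: SET a = 13): a -11 -> 13
  event 7 (t=31: SET d = 36): a unchanged
  event 8 (t=32: SET d = -1): a unchanged
  event 9 (t=38: SET b = 12): a unchanged
  event 10 (t=39: INC a by 7): a 13 -> 20
  event 11 (t=41: DEL b): a unchanged
  event 12 (t=43: INC d by 8): a unchanged
Final: a = 20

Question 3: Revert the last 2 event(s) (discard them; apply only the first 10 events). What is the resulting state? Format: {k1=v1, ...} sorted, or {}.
Answer: {a=20, b=12, d=-1}

Derivation:
Keep first 10 events (discard last 2):
  after event 1 (t=4: SET b = 4): {b=4}
  after event 2 (t=8: DEC b by 11): {b=-7}
  after event 3 (t=10: SET d = 25): {b=-7, d=25}
  after event 4 (t=20: DEC a by 11): {a=-11, b=-7, d=25}
  after event 5 (t=28: INC d by 12): {a=-11, b=-7, d=37}
  after event 6 (t=30: SET a = 13): {a=13, b=-7, d=37}
  after event 7 (t=31: SET d = 36): {a=13, b=-7, d=36}
  after event 8 (t=32: SET d = -1): {a=13, b=-7, d=-1}
  after event 9 (t=38: SET b = 12): {a=13, b=12, d=-1}
  after event 10 (t=39: INC a by 7): {a=20, b=12, d=-1}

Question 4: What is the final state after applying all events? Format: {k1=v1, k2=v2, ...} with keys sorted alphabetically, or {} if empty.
Answer: {a=20, d=7}

Derivation:
  after event 1 (t=4: SET b = 4): {b=4}
  after event 2 (t=8: DEC b by 11): {b=-7}
  after event 3 (t=10: SET d = 25): {b=-7, d=25}
  after event 4 (t=20: DEC a by 11): {a=-11, b=-7, d=25}
  after event 5 (t=28: INC d by 12): {a=-11, b=-7, d=37}
  after event 6 (t=30: SET a = 13): {a=13, b=-7, d=37}
  after event 7 (t=31: SET d = 36): {a=13, b=-7, d=36}
  after event 8 (t=32: SET d = -1): {a=13, b=-7, d=-1}
  after event 9 (t=38: SET b = 12): {a=13, b=12, d=-1}
  after event 10 (t=39: INC a by 7): {a=20, b=12, d=-1}
  after event 11 (t=41: DEL b): {a=20, d=-1}
  after event 12 (t=43: INC d by 8): {a=20, d=7}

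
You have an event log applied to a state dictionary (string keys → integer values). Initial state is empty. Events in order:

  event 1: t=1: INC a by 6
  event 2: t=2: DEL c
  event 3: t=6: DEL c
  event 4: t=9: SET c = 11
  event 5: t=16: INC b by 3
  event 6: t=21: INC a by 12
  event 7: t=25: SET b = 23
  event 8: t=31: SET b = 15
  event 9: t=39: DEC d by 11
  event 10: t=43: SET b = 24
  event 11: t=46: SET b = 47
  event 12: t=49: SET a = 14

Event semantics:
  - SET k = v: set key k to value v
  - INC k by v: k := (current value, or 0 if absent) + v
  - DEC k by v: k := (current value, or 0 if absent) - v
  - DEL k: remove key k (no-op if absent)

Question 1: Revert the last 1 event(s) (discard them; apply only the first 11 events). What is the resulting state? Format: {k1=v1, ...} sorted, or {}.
Answer: {a=18, b=47, c=11, d=-11}

Derivation:
Keep first 11 events (discard last 1):
  after event 1 (t=1: INC a by 6): {a=6}
  after event 2 (t=2: DEL c): {a=6}
  after event 3 (t=6: DEL c): {a=6}
  after event 4 (t=9: SET c = 11): {a=6, c=11}
  after event 5 (t=16: INC b by 3): {a=6, b=3, c=11}
  after event 6 (t=21: INC a by 12): {a=18, b=3, c=11}
  after event 7 (t=25: SET b = 23): {a=18, b=23, c=11}
  after event 8 (t=31: SET b = 15): {a=18, b=15, c=11}
  after event 9 (t=39: DEC d by 11): {a=18, b=15, c=11, d=-11}
  after event 10 (t=43: SET b = 24): {a=18, b=24, c=11, d=-11}
  after event 11 (t=46: SET b = 47): {a=18, b=47, c=11, d=-11}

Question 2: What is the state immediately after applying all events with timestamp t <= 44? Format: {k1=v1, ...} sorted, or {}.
Answer: {a=18, b=24, c=11, d=-11}

Derivation:
Apply events with t <= 44 (10 events):
  after event 1 (t=1: INC a by 6): {a=6}
  after event 2 (t=2: DEL c): {a=6}
  after event 3 (t=6: DEL c): {a=6}
  after event 4 (t=9: SET c = 11): {a=6, c=11}
  after event 5 (t=16: INC b by 3): {a=6, b=3, c=11}
  after event 6 (t=21: INC a by 12): {a=18, b=3, c=11}
  after event 7 (t=25: SET b = 23): {a=18, b=23, c=11}
  after event 8 (t=31: SET b = 15): {a=18, b=15, c=11}
  after event 9 (t=39: DEC d by 11): {a=18, b=15, c=11, d=-11}
  after event 10 (t=43: SET b = 24): {a=18, b=24, c=11, d=-11}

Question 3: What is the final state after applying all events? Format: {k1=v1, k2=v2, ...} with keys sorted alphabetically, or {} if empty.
Answer: {a=14, b=47, c=11, d=-11}

Derivation:
  after event 1 (t=1: INC a by 6): {a=6}
  after event 2 (t=2: DEL c): {a=6}
  after event 3 (t=6: DEL c): {a=6}
  after event 4 (t=9: SET c = 11): {a=6, c=11}
  after event 5 (t=16: INC b by 3): {a=6, b=3, c=11}
  after event 6 (t=21: INC a by 12): {a=18, b=3, c=11}
  after event 7 (t=25: SET b = 23): {a=18, b=23, c=11}
  after event 8 (t=31: SET b = 15): {a=18, b=15, c=11}
  after event 9 (t=39: DEC d by 11): {a=18, b=15, c=11, d=-11}
  after event 10 (t=43: SET b = 24): {a=18, b=24, c=11, d=-11}
  after event 11 (t=46: SET b = 47): {a=18, b=47, c=11, d=-11}
  after event 12 (t=49: SET a = 14): {a=14, b=47, c=11, d=-11}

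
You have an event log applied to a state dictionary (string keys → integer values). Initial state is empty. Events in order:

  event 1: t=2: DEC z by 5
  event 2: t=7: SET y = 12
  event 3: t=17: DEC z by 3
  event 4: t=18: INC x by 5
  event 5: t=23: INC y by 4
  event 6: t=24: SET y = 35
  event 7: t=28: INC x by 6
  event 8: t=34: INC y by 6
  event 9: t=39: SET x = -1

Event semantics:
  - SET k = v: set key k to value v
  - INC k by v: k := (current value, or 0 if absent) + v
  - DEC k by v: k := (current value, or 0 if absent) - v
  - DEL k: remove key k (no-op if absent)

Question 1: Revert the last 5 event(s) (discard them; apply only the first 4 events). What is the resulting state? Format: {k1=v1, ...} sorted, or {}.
Keep first 4 events (discard last 5):
  after event 1 (t=2: DEC z by 5): {z=-5}
  after event 2 (t=7: SET y = 12): {y=12, z=-5}
  after event 3 (t=17: DEC z by 3): {y=12, z=-8}
  after event 4 (t=18: INC x by 5): {x=5, y=12, z=-8}

Answer: {x=5, y=12, z=-8}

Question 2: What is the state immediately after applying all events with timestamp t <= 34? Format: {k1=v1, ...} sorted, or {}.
Answer: {x=11, y=41, z=-8}

Derivation:
Apply events with t <= 34 (8 events):
  after event 1 (t=2: DEC z by 5): {z=-5}
  after event 2 (t=7: SET y = 12): {y=12, z=-5}
  after event 3 (t=17: DEC z by 3): {y=12, z=-8}
  after event 4 (t=18: INC x by 5): {x=5, y=12, z=-8}
  after event 5 (t=23: INC y by 4): {x=5, y=16, z=-8}
  after event 6 (t=24: SET y = 35): {x=5, y=35, z=-8}
  after event 7 (t=28: INC x by 6): {x=11, y=35, z=-8}
  after event 8 (t=34: INC y by 6): {x=11, y=41, z=-8}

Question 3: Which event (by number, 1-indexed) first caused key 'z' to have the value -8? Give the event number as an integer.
Answer: 3

Derivation:
Looking for first event where z becomes -8:
  event 1: z = -5
  event 2: z = -5
  event 3: z -5 -> -8  <-- first match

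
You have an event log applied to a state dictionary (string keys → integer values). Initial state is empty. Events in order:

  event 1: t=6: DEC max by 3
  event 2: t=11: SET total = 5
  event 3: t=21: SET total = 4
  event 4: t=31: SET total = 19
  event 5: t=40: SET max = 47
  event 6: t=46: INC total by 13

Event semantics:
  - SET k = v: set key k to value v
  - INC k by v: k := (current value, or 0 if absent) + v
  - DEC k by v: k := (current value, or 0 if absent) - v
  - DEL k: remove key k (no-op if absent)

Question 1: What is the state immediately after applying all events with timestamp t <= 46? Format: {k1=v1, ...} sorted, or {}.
Apply events with t <= 46 (6 events):
  after event 1 (t=6: DEC max by 3): {max=-3}
  after event 2 (t=11: SET total = 5): {max=-3, total=5}
  after event 3 (t=21: SET total = 4): {max=-3, total=4}
  after event 4 (t=31: SET total = 19): {max=-3, total=19}
  after event 5 (t=40: SET max = 47): {max=47, total=19}
  after event 6 (t=46: INC total by 13): {max=47, total=32}

Answer: {max=47, total=32}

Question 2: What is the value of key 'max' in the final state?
Track key 'max' through all 6 events:
  event 1 (t=6: DEC max by 3): max (absent) -> -3
  event 2 (t=11: SET total = 5): max unchanged
  event 3 (t=21: SET total = 4): max unchanged
  event 4 (t=31: SET total = 19): max unchanged
  event 5 (t=40: SET max = 47): max -3 -> 47
  event 6 (t=46: INC total by 13): max unchanged
Final: max = 47

Answer: 47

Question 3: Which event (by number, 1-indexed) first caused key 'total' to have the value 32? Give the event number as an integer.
Answer: 6

Derivation:
Looking for first event where total becomes 32:
  event 2: total = 5
  event 3: total = 4
  event 4: total = 19
  event 5: total = 19
  event 6: total 19 -> 32  <-- first match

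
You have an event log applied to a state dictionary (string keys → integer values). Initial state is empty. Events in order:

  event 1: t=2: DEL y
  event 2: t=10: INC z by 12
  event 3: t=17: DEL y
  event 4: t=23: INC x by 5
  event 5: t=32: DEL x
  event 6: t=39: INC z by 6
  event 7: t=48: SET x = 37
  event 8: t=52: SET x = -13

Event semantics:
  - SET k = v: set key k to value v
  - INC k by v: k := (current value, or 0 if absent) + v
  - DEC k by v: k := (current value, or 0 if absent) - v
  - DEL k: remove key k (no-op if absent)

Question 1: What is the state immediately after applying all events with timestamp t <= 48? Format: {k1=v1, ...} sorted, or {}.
Apply events with t <= 48 (7 events):
  after event 1 (t=2: DEL y): {}
  after event 2 (t=10: INC z by 12): {z=12}
  after event 3 (t=17: DEL y): {z=12}
  after event 4 (t=23: INC x by 5): {x=5, z=12}
  after event 5 (t=32: DEL x): {z=12}
  after event 6 (t=39: INC z by 6): {z=18}
  after event 7 (t=48: SET x = 37): {x=37, z=18}

Answer: {x=37, z=18}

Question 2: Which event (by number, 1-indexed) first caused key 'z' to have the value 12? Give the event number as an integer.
Answer: 2

Derivation:
Looking for first event where z becomes 12:
  event 2: z (absent) -> 12  <-- first match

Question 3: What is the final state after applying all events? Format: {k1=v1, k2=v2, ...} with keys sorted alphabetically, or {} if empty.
Answer: {x=-13, z=18}

Derivation:
  after event 1 (t=2: DEL y): {}
  after event 2 (t=10: INC z by 12): {z=12}
  after event 3 (t=17: DEL y): {z=12}
  after event 4 (t=23: INC x by 5): {x=5, z=12}
  after event 5 (t=32: DEL x): {z=12}
  after event 6 (t=39: INC z by 6): {z=18}
  after event 7 (t=48: SET x = 37): {x=37, z=18}
  after event 8 (t=52: SET x = -13): {x=-13, z=18}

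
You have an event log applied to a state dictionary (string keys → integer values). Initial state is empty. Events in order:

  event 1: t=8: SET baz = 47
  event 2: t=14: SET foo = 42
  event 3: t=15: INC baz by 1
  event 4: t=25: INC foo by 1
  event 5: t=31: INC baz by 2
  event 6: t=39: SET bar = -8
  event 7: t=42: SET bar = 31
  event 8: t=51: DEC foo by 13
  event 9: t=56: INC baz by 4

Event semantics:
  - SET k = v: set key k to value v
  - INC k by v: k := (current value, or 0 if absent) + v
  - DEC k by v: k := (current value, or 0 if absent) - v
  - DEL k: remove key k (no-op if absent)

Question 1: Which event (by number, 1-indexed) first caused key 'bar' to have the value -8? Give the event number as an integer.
Answer: 6

Derivation:
Looking for first event where bar becomes -8:
  event 6: bar (absent) -> -8  <-- first match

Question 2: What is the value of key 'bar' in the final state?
Track key 'bar' through all 9 events:
  event 1 (t=8: SET baz = 47): bar unchanged
  event 2 (t=14: SET foo = 42): bar unchanged
  event 3 (t=15: INC baz by 1): bar unchanged
  event 4 (t=25: INC foo by 1): bar unchanged
  event 5 (t=31: INC baz by 2): bar unchanged
  event 6 (t=39: SET bar = -8): bar (absent) -> -8
  event 7 (t=42: SET bar = 31): bar -8 -> 31
  event 8 (t=51: DEC foo by 13): bar unchanged
  event 9 (t=56: INC baz by 4): bar unchanged
Final: bar = 31

Answer: 31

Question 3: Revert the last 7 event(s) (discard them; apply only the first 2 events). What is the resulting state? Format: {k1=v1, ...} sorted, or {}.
Answer: {baz=47, foo=42}

Derivation:
Keep first 2 events (discard last 7):
  after event 1 (t=8: SET baz = 47): {baz=47}
  after event 2 (t=14: SET foo = 42): {baz=47, foo=42}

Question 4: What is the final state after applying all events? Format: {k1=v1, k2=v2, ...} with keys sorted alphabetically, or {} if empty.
  after event 1 (t=8: SET baz = 47): {baz=47}
  after event 2 (t=14: SET foo = 42): {baz=47, foo=42}
  after event 3 (t=15: INC baz by 1): {baz=48, foo=42}
  after event 4 (t=25: INC foo by 1): {baz=48, foo=43}
  after event 5 (t=31: INC baz by 2): {baz=50, foo=43}
  after event 6 (t=39: SET bar = -8): {bar=-8, baz=50, foo=43}
  after event 7 (t=42: SET bar = 31): {bar=31, baz=50, foo=43}
  after event 8 (t=51: DEC foo by 13): {bar=31, baz=50, foo=30}
  after event 9 (t=56: INC baz by 4): {bar=31, baz=54, foo=30}

Answer: {bar=31, baz=54, foo=30}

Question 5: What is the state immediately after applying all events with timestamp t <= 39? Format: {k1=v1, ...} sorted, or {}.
Apply events with t <= 39 (6 events):
  after event 1 (t=8: SET baz = 47): {baz=47}
  after event 2 (t=14: SET foo = 42): {baz=47, foo=42}
  after event 3 (t=15: INC baz by 1): {baz=48, foo=42}
  after event 4 (t=25: INC foo by 1): {baz=48, foo=43}
  after event 5 (t=31: INC baz by 2): {baz=50, foo=43}
  after event 6 (t=39: SET bar = -8): {bar=-8, baz=50, foo=43}

Answer: {bar=-8, baz=50, foo=43}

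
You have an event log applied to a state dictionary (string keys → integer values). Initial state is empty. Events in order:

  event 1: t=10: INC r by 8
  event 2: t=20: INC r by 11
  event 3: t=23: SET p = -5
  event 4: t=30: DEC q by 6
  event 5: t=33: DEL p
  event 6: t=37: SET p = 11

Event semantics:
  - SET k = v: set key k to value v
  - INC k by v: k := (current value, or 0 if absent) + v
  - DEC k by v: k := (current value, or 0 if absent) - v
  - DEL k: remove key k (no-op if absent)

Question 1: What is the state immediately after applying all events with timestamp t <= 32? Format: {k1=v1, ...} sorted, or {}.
Answer: {p=-5, q=-6, r=19}

Derivation:
Apply events with t <= 32 (4 events):
  after event 1 (t=10: INC r by 8): {r=8}
  after event 2 (t=20: INC r by 11): {r=19}
  after event 3 (t=23: SET p = -5): {p=-5, r=19}
  after event 4 (t=30: DEC q by 6): {p=-5, q=-6, r=19}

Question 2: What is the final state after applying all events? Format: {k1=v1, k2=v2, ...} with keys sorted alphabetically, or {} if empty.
Answer: {p=11, q=-6, r=19}

Derivation:
  after event 1 (t=10: INC r by 8): {r=8}
  after event 2 (t=20: INC r by 11): {r=19}
  after event 3 (t=23: SET p = -5): {p=-5, r=19}
  after event 4 (t=30: DEC q by 6): {p=-5, q=-6, r=19}
  after event 5 (t=33: DEL p): {q=-6, r=19}
  after event 6 (t=37: SET p = 11): {p=11, q=-6, r=19}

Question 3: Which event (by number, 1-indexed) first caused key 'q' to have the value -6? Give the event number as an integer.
Looking for first event where q becomes -6:
  event 4: q (absent) -> -6  <-- first match

Answer: 4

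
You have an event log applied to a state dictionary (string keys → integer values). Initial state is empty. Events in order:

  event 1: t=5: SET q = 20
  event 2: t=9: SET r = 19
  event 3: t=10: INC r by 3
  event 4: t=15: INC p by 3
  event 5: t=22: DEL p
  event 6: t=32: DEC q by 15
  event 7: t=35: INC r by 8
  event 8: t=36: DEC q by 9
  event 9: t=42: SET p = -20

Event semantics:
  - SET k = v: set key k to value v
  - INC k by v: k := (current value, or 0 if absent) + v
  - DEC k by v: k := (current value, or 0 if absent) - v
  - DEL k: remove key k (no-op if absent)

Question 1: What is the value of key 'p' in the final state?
Track key 'p' through all 9 events:
  event 1 (t=5: SET q = 20): p unchanged
  event 2 (t=9: SET r = 19): p unchanged
  event 3 (t=10: INC r by 3): p unchanged
  event 4 (t=15: INC p by 3): p (absent) -> 3
  event 5 (t=22: DEL p): p 3 -> (absent)
  event 6 (t=32: DEC q by 15): p unchanged
  event 7 (t=35: INC r by 8): p unchanged
  event 8 (t=36: DEC q by 9): p unchanged
  event 9 (t=42: SET p = -20): p (absent) -> -20
Final: p = -20

Answer: -20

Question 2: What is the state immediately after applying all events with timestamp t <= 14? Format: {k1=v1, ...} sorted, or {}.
Answer: {q=20, r=22}

Derivation:
Apply events with t <= 14 (3 events):
  after event 1 (t=5: SET q = 20): {q=20}
  after event 2 (t=9: SET r = 19): {q=20, r=19}
  after event 3 (t=10: INC r by 3): {q=20, r=22}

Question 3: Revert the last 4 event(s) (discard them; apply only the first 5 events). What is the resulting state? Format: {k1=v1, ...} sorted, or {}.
Keep first 5 events (discard last 4):
  after event 1 (t=5: SET q = 20): {q=20}
  after event 2 (t=9: SET r = 19): {q=20, r=19}
  after event 3 (t=10: INC r by 3): {q=20, r=22}
  after event 4 (t=15: INC p by 3): {p=3, q=20, r=22}
  after event 5 (t=22: DEL p): {q=20, r=22}

Answer: {q=20, r=22}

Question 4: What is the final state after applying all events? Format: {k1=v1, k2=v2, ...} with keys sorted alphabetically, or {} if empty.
  after event 1 (t=5: SET q = 20): {q=20}
  after event 2 (t=9: SET r = 19): {q=20, r=19}
  after event 3 (t=10: INC r by 3): {q=20, r=22}
  after event 4 (t=15: INC p by 3): {p=3, q=20, r=22}
  after event 5 (t=22: DEL p): {q=20, r=22}
  after event 6 (t=32: DEC q by 15): {q=5, r=22}
  after event 7 (t=35: INC r by 8): {q=5, r=30}
  after event 8 (t=36: DEC q by 9): {q=-4, r=30}
  after event 9 (t=42: SET p = -20): {p=-20, q=-4, r=30}

Answer: {p=-20, q=-4, r=30}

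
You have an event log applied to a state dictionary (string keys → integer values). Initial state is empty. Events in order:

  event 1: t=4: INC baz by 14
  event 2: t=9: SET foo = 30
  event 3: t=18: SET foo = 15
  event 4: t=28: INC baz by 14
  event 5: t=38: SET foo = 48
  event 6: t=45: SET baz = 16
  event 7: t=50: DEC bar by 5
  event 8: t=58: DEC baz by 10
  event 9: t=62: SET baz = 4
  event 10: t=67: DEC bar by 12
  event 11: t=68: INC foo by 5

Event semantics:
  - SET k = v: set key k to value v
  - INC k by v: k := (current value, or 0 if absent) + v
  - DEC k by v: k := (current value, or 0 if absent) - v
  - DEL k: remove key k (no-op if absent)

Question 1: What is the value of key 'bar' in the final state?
Track key 'bar' through all 11 events:
  event 1 (t=4: INC baz by 14): bar unchanged
  event 2 (t=9: SET foo = 30): bar unchanged
  event 3 (t=18: SET foo = 15): bar unchanged
  event 4 (t=28: INC baz by 14): bar unchanged
  event 5 (t=38: SET foo = 48): bar unchanged
  event 6 (t=45: SET baz = 16): bar unchanged
  event 7 (t=50: DEC bar by 5): bar (absent) -> -5
  event 8 (t=58: DEC baz by 10): bar unchanged
  event 9 (t=62: SET baz = 4): bar unchanged
  event 10 (t=67: DEC bar by 12): bar -5 -> -17
  event 11 (t=68: INC foo by 5): bar unchanged
Final: bar = -17

Answer: -17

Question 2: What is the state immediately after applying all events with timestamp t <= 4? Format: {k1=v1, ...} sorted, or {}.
Answer: {baz=14}

Derivation:
Apply events with t <= 4 (1 events):
  after event 1 (t=4: INC baz by 14): {baz=14}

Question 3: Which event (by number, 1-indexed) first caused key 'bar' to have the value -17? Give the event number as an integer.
Looking for first event where bar becomes -17:
  event 7: bar = -5
  event 8: bar = -5
  event 9: bar = -5
  event 10: bar -5 -> -17  <-- first match

Answer: 10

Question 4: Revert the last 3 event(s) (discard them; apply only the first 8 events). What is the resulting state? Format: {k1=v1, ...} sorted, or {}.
Answer: {bar=-5, baz=6, foo=48}

Derivation:
Keep first 8 events (discard last 3):
  after event 1 (t=4: INC baz by 14): {baz=14}
  after event 2 (t=9: SET foo = 30): {baz=14, foo=30}
  after event 3 (t=18: SET foo = 15): {baz=14, foo=15}
  after event 4 (t=28: INC baz by 14): {baz=28, foo=15}
  after event 5 (t=38: SET foo = 48): {baz=28, foo=48}
  after event 6 (t=45: SET baz = 16): {baz=16, foo=48}
  after event 7 (t=50: DEC bar by 5): {bar=-5, baz=16, foo=48}
  after event 8 (t=58: DEC baz by 10): {bar=-5, baz=6, foo=48}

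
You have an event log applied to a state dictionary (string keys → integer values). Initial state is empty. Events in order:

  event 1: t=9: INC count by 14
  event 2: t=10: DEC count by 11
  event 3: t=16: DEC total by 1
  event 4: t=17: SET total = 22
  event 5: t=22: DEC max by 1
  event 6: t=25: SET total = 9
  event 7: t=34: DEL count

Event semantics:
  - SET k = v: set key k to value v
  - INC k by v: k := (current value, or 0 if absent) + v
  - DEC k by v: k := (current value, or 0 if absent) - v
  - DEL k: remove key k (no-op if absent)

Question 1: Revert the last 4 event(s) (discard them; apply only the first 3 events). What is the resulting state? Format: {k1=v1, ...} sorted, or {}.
Keep first 3 events (discard last 4):
  after event 1 (t=9: INC count by 14): {count=14}
  after event 2 (t=10: DEC count by 11): {count=3}
  after event 3 (t=16: DEC total by 1): {count=3, total=-1}

Answer: {count=3, total=-1}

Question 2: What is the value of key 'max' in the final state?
Answer: -1

Derivation:
Track key 'max' through all 7 events:
  event 1 (t=9: INC count by 14): max unchanged
  event 2 (t=10: DEC count by 11): max unchanged
  event 3 (t=16: DEC total by 1): max unchanged
  event 4 (t=17: SET total = 22): max unchanged
  event 5 (t=22: DEC max by 1): max (absent) -> -1
  event 6 (t=25: SET total = 9): max unchanged
  event 7 (t=34: DEL count): max unchanged
Final: max = -1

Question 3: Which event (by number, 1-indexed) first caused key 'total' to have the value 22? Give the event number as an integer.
Answer: 4

Derivation:
Looking for first event where total becomes 22:
  event 3: total = -1
  event 4: total -1 -> 22  <-- first match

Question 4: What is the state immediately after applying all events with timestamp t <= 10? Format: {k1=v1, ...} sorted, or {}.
Apply events with t <= 10 (2 events):
  after event 1 (t=9: INC count by 14): {count=14}
  after event 2 (t=10: DEC count by 11): {count=3}

Answer: {count=3}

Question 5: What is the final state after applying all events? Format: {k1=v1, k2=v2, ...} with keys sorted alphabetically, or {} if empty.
Answer: {max=-1, total=9}

Derivation:
  after event 1 (t=9: INC count by 14): {count=14}
  after event 2 (t=10: DEC count by 11): {count=3}
  after event 3 (t=16: DEC total by 1): {count=3, total=-1}
  after event 4 (t=17: SET total = 22): {count=3, total=22}
  after event 5 (t=22: DEC max by 1): {count=3, max=-1, total=22}
  after event 6 (t=25: SET total = 9): {count=3, max=-1, total=9}
  after event 7 (t=34: DEL count): {max=-1, total=9}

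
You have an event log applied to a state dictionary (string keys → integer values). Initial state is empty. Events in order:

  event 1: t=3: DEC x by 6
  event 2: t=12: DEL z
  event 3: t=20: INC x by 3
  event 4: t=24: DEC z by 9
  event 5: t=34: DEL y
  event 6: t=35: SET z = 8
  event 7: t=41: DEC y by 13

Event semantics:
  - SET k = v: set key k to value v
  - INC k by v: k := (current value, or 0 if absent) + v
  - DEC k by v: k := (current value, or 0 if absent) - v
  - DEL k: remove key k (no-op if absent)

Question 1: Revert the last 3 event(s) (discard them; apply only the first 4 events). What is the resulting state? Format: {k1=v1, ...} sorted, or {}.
Answer: {x=-3, z=-9}

Derivation:
Keep first 4 events (discard last 3):
  after event 1 (t=3: DEC x by 6): {x=-6}
  after event 2 (t=12: DEL z): {x=-6}
  after event 3 (t=20: INC x by 3): {x=-3}
  after event 4 (t=24: DEC z by 9): {x=-3, z=-9}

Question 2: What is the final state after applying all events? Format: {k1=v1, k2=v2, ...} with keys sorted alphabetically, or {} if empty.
Answer: {x=-3, y=-13, z=8}

Derivation:
  after event 1 (t=3: DEC x by 6): {x=-6}
  after event 2 (t=12: DEL z): {x=-6}
  after event 3 (t=20: INC x by 3): {x=-3}
  after event 4 (t=24: DEC z by 9): {x=-3, z=-9}
  after event 5 (t=34: DEL y): {x=-3, z=-9}
  after event 6 (t=35: SET z = 8): {x=-3, z=8}
  after event 7 (t=41: DEC y by 13): {x=-3, y=-13, z=8}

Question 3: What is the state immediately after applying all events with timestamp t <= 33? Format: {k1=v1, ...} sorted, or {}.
Answer: {x=-3, z=-9}

Derivation:
Apply events with t <= 33 (4 events):
  after event 1 (t=3: DEC x by 6): {x=-6}
  after event 2 (t=12: DEL z): {x=-6}
  after event 3 (t=20: INC x by 3): {x=-3}
  after event 4 (t=24: DEC z by 9): {x=-3, z=-9}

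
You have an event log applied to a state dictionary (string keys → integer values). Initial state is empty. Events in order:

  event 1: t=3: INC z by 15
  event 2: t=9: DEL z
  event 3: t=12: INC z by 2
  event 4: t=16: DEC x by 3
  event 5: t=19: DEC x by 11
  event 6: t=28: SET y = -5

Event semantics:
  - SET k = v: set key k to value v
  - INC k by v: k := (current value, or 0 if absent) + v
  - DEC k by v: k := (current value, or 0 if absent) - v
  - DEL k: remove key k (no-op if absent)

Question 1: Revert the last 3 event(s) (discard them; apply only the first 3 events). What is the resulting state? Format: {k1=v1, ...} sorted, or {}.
Answer: {z=2}

Derivation:
Keep first 3 events (discard last 3):
  after event 1 (t=3: INC z by 15): {z=15}
  after event 2 (t=9: DEL z): {}
  after event 3 (t=12: INC z by 2): {z=2}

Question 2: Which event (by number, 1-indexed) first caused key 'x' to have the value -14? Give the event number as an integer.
Looking for first event where x becomes -14:
  event 4: x = -3
  event 5: x -3 -> -14  <-- first match

Answer: 5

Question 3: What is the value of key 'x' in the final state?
Answer: -14

Derivation:
Track key 'x' through all 6 events:
  event 1 (t=3: INC z by 15): x unchanged
  event 2 (t=9: DEL z): x unchanged
  event 3 (t=12: INC z by 2): x unchanged
  event 4 (t=16: DEC x by 3): x (absent) -> -3
  event 5 (t=19: DEC x by 11): x -3 -> -14
  event 6 (t=28: SET y = -5): x unchanged
Final: x = -14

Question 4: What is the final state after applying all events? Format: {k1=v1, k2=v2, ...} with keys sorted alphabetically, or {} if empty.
Answer: {x=-14, y=-5, z=2}

Derivation:
  after event 1 (t=3: INC z by 15): {z=15}
  after event 2 (t=9: DEL z): {}
  after event 3 (t=12: INC z by 2): {z=2}
  after event 4 (t=16: DEC x by 3): {x=-3, z=2}
  after event 5 (t=19: DEC x by 11): {x=-14, z=2}
  after event 6 (t=28: SET y = -5): {x=-14, y=-5, z=2}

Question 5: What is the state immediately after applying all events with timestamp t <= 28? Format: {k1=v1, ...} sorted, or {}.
Answer: {x=-14, y=-5, z=2}

Derivation:
Apply events with t <= 28 (6 events):
  after event 1 (t=3: INC z by 15): {z=15}
  after event 2 (t=9: DEL z): {}
  after event 3 (t=12: INC z by 2): {z=2}
  after event 4 (t=16: DEC x by 3): {x=-3, z=2}
  after event 5 (t=19: DEC x by 11): {x=-14, z=2}
  after event 6 (t=28: SET y = -5): {x=-14, y=-5, z=2}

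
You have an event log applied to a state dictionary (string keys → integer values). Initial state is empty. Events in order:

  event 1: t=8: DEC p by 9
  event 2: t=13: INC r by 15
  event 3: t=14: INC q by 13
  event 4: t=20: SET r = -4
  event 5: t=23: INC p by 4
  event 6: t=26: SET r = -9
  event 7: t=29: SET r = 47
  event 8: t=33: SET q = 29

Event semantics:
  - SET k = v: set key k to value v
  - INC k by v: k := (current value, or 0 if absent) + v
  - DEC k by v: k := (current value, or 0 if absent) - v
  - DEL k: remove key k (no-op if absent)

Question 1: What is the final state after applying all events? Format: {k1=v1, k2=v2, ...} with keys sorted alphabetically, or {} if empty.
Answer: {p=-5, q=29, r=47}

Derivation:
  after event 1 (t=8: DEC p by 9): {p=-9}
  after event 2 (t=13: INC r by 15): {p=-9, r=15}
  after event 3 (t=14: INC q by 13): {p=-9, q=13, r=15}
  after event 4 (t=20: SET r = -4): {p=-9, q=13, r=-4}
  after event 5 (t=23: INC p by 4): {p=-5, q=13, r=-4}
  after event 6 (t=26: SET r = -9): {p=-5, q=13, r=-9}
  after event 7 (t=29: SET r = 47): {p=-5, q=13, r=47}
  after event 8 (t=33: SET q = 29): {p=-5, q=29, r=47}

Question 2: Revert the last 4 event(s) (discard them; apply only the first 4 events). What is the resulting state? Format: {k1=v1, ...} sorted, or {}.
Keep first 4 events (discard last 4):
  after event 1 (t=8: DEC p by 9): {p=-9}
  after event 2 (t=13: INC r by 15): {p=-9, r=15}
  after event 3 (t=14: INC q by 13): {p=-9, q=13, r=15}
  after event 4 (t=20: SET r = -4): {p=-9, q=13, r=-4}

Answer: {p=-9, q=13, r=-4}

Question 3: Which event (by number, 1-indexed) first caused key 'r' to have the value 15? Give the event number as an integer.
Answer: 2

Derivation:
Looking for first event where r becomes 15:
  event 2: r (absent) -> 15  <-- first match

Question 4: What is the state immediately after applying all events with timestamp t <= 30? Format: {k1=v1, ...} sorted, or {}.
Answer: {p=-5, q=13, r=47}

Derivation:
Apply events with t <= 30 (7 events):
  after event 1 (t=8: DEC p by 9): {p=-9}
  after event 2 (t=13: INC r by 15): {p=-9, r=15}
  after event 3 (t=14: INC q by 13): {p=-9, q=13, r=15}
  after event 4 (t=20: SET r = -4): {p=-9, q=13, r=-4}
  after event 5 (t=23: INC p by 4): {p=-5, q=13, r=-4}
  after event 6 (t=26: SET r = -9): {p=-5, q=13, r=-9}
  after event 7 (t=29: SET r = 47): {p=-5, q=13, r=47}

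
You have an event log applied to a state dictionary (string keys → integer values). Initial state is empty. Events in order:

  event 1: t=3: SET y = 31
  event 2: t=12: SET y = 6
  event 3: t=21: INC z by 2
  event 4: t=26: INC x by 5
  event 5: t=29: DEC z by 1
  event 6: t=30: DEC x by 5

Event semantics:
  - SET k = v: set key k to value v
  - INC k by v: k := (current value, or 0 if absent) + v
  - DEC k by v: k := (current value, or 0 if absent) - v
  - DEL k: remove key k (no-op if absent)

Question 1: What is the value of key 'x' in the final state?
Answer: 0

Derivation:
Track key 'x' through all 6 events:
  event 1 (t=3: SET y = 31): x unchanged
  event 2 (t=12: SET y = 6): x unchanged
  event 3 (t=21: INC z by 2): x unchanged
  event 4 (t=26: INC x by 5): x (absent) -> 5
  event 5 (t=29: DEC z by 1): x unchanged
  event 6 (t=30: DEC x by 5): x 5 -> 0
Final: x = 0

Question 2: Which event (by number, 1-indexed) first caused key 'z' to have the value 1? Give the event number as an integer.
Answer: 5

Derivation:
Looking for first event where z becomes 1:
  event 3: z = 2
  event 4: z = 2
  event 5: z 2 -> 1  <-- first match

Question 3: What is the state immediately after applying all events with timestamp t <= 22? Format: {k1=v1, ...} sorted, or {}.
Answer: {y=6, z=2}

Derivation:
Apply events with t <= 22 (3 events):
  after event 1 (t=3: SET y = 31): {y=31}
  after event 2 (t=12: SET y = 6): {y=6}
  after event 3 (t=21: INC z by 2): {y=6, z=2}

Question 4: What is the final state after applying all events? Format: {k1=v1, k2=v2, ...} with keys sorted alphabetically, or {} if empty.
Answer: {x=0, y=6, z=1}

Derivation:
  after event 1 (t=3: SET y = 31): {y=31}
  after event 2 (t=12: SET y = 6): {y=6}
  after event 3 (t=21: INC z by 2): {y=6, z=2}
  after event 4 (t=26: INC x by 5): {x=5, y=6, z=2}
  after event 5 (t=29: DEC z by 1): {x=5, y=6, z=1}
  after event 6 (t=30: DEC x by 5): {x=0, y=6, z=1}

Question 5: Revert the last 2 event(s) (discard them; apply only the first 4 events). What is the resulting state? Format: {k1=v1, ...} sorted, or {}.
Answer: {x=5, y=6, z=2}

Derivation:
Keep first 4 events (discard last 2):
  after event 1 (t=3: SET y = 31): {y=31}
  after event 2 (t=12: SET y = 6): {y=6}
  after event 3 (t=21: INC z by 2): {y=6, z=2}
  after event 4 (t=26: INC x by 5): {x=5, y=6, z=2}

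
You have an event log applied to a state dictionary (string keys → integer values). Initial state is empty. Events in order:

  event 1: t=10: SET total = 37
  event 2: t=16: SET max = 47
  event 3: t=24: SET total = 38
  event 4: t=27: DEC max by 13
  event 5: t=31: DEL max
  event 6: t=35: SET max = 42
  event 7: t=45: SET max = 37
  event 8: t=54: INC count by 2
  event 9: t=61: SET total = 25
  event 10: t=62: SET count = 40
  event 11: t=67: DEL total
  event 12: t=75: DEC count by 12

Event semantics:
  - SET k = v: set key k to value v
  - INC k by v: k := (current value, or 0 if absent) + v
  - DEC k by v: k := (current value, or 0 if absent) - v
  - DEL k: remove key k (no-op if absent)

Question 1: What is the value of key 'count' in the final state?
Track key 'count' through all 12 events:
  event 1 (t=10: SET total = 37): count unchanged
  event 2 (t=16: SET max = 47): count unchanged
  event 3 (t=24: SET total = 38): count unchanged
  event 4 (t=27: DEC max by 13): count unchanged
  event 5 (t=31: DEL max): count unchanged
  event 6 (t=35: SET max = 42): count unchanged
  event 7 (t=45: SET max = 37): count unchanged
  event 8 (t=54: INC count by 2): count (absent) -> 2
  event 9 (t=61: SET total = 25): count unchanged
  event 10 (t=62: SET count = 40): count 2 -> 40
  event 11 (t=67: DEL total): count unchanged
  event 12 (t=75: DEC count by 12): count 40 -> 28
Final: count = 28

Answer: 28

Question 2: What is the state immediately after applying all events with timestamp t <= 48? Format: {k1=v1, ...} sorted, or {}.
Apply events with t <= 48 (7 events):
  after event 1 (t=10: SET total = 37): {total=37}
  after event 2 (t=16: SET max = 47): {max=47, total=37}
  after event 3 (t=24: SET total = 38): {max=47, total=38}
  after event 4 (t=27: DEC max by 13): {max=34, total=38}
  after event 5 (t=31: DEL max): {total=38}
  after event 6 (t=35: SET max = 42): {max=42, total=38}
  after event 7 (t=45: SET max = 37): {max=37, total=38}

Answer: {max=37, total=38}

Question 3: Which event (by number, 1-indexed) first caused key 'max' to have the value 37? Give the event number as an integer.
Looking for first event where max becomes 37:
  event 2: max = 47
  event 3: max = 47
  event 4: max = 34
  event 5: max = (absent)
  event 6: max = 42
  event 7: max 42 -> 37  <-- first match

Answer: 7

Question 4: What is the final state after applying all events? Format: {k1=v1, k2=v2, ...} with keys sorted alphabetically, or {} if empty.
Answer: {count=28, max=37}

Derivation:
  after event 1 (t=10: SET total = 37): {total=37}
  after event 2 (t=16: SET max = 47): {max=47, total=37}
  after event 3 (t=24: SET total = 38): {max=47, total=38}
  after event 4 (t=27: DEC max by 13): {max=34, total=38}
  after event 5 (t=31: DEL max): {total=38}
  after event 6 (t=35: SET max = 42): {max=42, total=38}
  after event 7 (t=45: SET max = 37): {max=37, total=38}
  after event 8 (t=54: INC count by 2): {count=2, max=37, total=38}
  after event 9 (t=61: SET total = 25): {count=2, max=37, total=25}
  after event 10 (t=62: SET count = 40): {count=40, max=37, total=25}
  after event 11 (t=67: DEL total): {count=40, max=37}
  after event 12 (t=75: DEC count by 12): {count=28, max=37}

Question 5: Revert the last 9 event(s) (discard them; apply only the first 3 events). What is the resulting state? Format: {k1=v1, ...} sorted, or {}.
Answer: {max=47, total=38}

Derivation:
Keep first 3 events (discard last 9):
  after event 1 (t=10: SET total = 37): {total=37}
  after event 2 (t=16: SET max = 47): {max=47, total=37}
  after event 3 (t=24: SET total = 38): {max=47, total=38}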